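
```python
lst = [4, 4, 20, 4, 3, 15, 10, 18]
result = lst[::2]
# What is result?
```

lst has length 8. The slice lst[::2] selects indices [0, 2, 4, 6] (0->4, 2->20, 4->3, 6->10), giving [4, 20, 3, 10].

[4, 20, 3, 10]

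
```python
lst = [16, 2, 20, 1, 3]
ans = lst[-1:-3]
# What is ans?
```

lst has length 5. The slice lst[-1:-3] resolves to an empty index range, so the result is [].

[]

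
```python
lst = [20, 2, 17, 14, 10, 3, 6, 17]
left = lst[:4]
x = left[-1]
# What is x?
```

lst has length 8. The slice lst[:4] selects indices [0, 1, 2, 3] (0->20, 1->2, 2->17, 3->14), giving [20, 2, 17, 14]. So left = [20, 2, 17, 14]. Then left[-1] = 14.

14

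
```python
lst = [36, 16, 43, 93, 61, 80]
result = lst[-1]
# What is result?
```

lst has length 6. Negative index -1 maps to positive index 6 + (-1) = 5. lst[5] = 80.

80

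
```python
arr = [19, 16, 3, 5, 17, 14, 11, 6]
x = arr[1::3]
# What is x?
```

arr has length 8. The slice arr[1::3] selects indices [1, 4, 7] (1->16, 4->17, 7->6), giving [16, 17, 6].

[16, 17, 6]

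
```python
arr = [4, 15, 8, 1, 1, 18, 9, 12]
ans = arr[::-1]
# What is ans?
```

arr has length 8. The slice arr[::-1] selects indices [7, 6, 5, 4, 3, 2, 1, 0] (7->12, 6->9, 5->18, 4->1, 3->1, 2->8, 1->15, 0->4), giving [12, 9, 18, 1, 1, 8, 15, 4].

[12, 9, 18, 1, 1, 8, 15, 4]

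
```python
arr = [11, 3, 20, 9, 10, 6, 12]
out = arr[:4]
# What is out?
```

arr has length 7. The slice arr[:4] selects indices [0, 1, 2, 3] (0->11, 1->3, 2->20, 3->9), giving [11, 3, 20, 9].

[11, 3, 20, 9]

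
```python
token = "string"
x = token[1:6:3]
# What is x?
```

token has length 6. The slice token[1:6:3] selects indices [1, 4] (1->'t', 4->'n'), giving 'tn'.

'tn'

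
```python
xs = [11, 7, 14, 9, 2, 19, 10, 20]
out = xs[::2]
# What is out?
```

xs has length 8. The slice xs[::2] selects indices [0, 2, 4, 6] (0->11, 2->14, 4->2, 6->10), giving [11, 14, 2, 10].

[11, 14, 2, 10]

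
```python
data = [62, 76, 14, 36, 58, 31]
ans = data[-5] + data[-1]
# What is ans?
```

data has length 6. Negative index -5 maps to positive index 6 + (-5) = 1. data[1] = 76.
data has length 6. Negative index -1 maps to positive index 6 + (-1) = 5. data[5] = 31.
Sum: 76 + 31 = 107.

107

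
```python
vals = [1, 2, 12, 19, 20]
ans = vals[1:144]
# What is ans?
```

vals has length 5. The slice vals[1:144] selects indices [1, 2, 3, 4] (1->2, 2->12, 3->19, 4->20), giving [2, 12, 19, 20].

[2, 12, 19, 20]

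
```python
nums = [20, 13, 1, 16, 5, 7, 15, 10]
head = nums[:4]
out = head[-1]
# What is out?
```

nums has length 8. The slice nums[:4] selects indices [0, 1, 2, 3] (0->20, 1->13, 2->1, 3->16), giving [20, 13, 1, 16]. So head = [20, 13, 1, 16]. Then head[-1] = 16.

16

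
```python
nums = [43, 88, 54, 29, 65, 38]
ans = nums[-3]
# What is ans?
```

nums has length 6. Negative index -3 maps to positive index 6 + (-3) = 3. nums[3] = 29.

29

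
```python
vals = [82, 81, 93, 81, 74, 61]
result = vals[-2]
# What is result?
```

vals has length 6. Negative index -2 maps to positive index 6 + (-2) = 4. vals[4] = 74.

74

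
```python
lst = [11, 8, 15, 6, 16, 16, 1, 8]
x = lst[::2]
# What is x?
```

lst has length 8. The slice lst[::2] selects indices [0, 2, 4, 6] (0->11, 2->15, 4->16, 6->1), giving [11, 15, 16, 1].

[11, 15, 16, 1]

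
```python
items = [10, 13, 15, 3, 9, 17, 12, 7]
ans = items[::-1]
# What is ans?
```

items has length 8. The slice items[::-1] selects indices [7, 6, 5, 4, 3, 2, 1, 0] (7->7, 6->12, 5->17, 4->9, 3->3, 2->15, 1->13, 0->10), giving [7, 12, 17, 9, 3, 15, 13, 10].

[7, 12, 17, 9, 3, 15, 13, 10]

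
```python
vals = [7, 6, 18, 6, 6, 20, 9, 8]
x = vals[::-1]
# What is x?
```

vals has length 8. The slice vals[::-1] selects indices [7, 6, 5, 4, 3, 2, 1, 0] (7->8, 6->9, 5->20, 4->6, 3->6, 2->18, 1->6, 0->7), giving [8, 9, 20, 6, 6, 18, 6, 7].

[8, 9, 20, 6, 6, 18, 6, 7]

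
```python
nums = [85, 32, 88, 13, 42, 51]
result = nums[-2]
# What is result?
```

nums has length 6. Negative index -2 maps to positive index 6 + (-2) = 4. nums[4] = 42.

42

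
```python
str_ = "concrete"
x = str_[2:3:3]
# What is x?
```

str_ has length 8. The slice str_[2:3:3] selects indices [2] (2->'n'), giving 'n'.

'n'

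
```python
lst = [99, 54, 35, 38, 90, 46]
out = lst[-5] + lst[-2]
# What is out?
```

lst has length 6. Negative index -5 maps to positive index 6 + (-5) = 1. lst[1] = 54.
lst has length 6. Negative index -2 maps to positive index 6 + (-2) = 4. lst[4] = 90.
Sum: 54 + 90 = 144.

144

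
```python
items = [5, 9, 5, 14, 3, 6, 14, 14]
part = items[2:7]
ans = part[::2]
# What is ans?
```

items has length 8. The slice items[2:7] selects indices [2, 3, 4, 5, 6] (2->5, 3->14, 4->3, 5->6, 6->14), giving [5, 14, 3, 6, 14]. So part = [5, 14, 3, 6, 14]. part has length 5. The slice part[::2] selects indices [0, 2, 4] (0->5, 2->3, 4->14), giving [5, 3, 14].

[5, 3, 14]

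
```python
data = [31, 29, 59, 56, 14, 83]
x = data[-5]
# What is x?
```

data has length 6. Negative index -5 maps to positive index 6 + (-5) = 1. data[1] = 29.

29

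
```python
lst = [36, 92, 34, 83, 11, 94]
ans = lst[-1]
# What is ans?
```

lst has length 6. Negative index -1 maps to positive index 6 + (-1) = 5. lst[5] = 94.

94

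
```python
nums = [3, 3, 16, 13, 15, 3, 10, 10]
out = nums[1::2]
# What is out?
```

nums has length 8. The slice nums[1::2] selects indices [1, 3, 5, 7] (1->3, 3->13, 5->3, 7->10), giving [3, 13, 3, 10].

[3, 13, 3, 10]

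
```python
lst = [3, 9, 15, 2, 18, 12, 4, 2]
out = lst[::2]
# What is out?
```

lst has length 8. The slice lst[::2] selects indices [0, 2, 4, 6] (0->3, 2->15, 4->18, 6->4), giving [3, 15, 18, 4].

[3, 15, 18, 4]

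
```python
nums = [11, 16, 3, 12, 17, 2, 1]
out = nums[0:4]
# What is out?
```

nums has length 7. The slice nums[0:4] selects indices [0, 1, 2, 3] (0->11, 1->16, 2->3, 3->12), giving [11, 16, 3, 12].

[11, 16, 3, 12]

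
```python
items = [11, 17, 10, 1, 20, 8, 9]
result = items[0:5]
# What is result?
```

items has length 7. The slice items[0:5] selects indices [0, 1, 2, 3, 4] (0->11, 1->17, 2->10, 3->1, 4->20), giving [11, 17, 10, 1, 20].

[11, 17, 10, 1, 20]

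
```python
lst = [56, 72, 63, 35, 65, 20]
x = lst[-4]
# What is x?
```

lst has length 6. Negative index -4 maps to positive index 6 + (-4) = 2. lst[2] = 63.

63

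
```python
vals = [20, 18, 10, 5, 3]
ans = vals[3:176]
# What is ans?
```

vals has length 5. The slice vals[3:176] selects indices [3, 4] (3->5, 4->3), giving [5, 3].

[5, 3]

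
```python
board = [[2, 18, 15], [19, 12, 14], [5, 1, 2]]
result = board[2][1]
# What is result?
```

board[2] = [5, 1, 2]. Taking column 1 of that row yields 1.

1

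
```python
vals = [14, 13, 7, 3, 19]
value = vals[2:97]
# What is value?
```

vals has length 5. The slice vals[2:97] selects indices [2, 3, 4] (2->7, 3->3, 4->19), giving [7, 3, 19].

[7, 3, 19]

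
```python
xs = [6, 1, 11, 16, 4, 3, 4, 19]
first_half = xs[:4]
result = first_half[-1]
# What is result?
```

xs has length 8. The slice xs[:4] selects indices [0, 1, 2, 3] (0->6, 1->1, 2->11, 3->16), giving [6, 1, 11, 16]. So first_half = [6, 1, 11, 16]. Then first_half[-1] = 16.

16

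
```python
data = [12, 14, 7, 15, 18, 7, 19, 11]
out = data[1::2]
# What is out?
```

data has length 8. The slice data[1::2] selects indices [1, 3, 5, 7] (1->14, 3->15, 5->7, 7->11), giving [14, 15, 7, 11].

[14, 15, 7, 11]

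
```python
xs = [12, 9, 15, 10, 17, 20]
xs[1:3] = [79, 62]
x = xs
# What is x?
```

xs starts as [12, 9, 15, 10, 17, 20] (length 6). The slice xs[1:3] covers indices [1, 2] with values [9, 15]. Replacing that slice with [79, 62] (same length) produces [12, 79, 62, 10, 17, 20].

[12, 79, 62, 10, 17, 20]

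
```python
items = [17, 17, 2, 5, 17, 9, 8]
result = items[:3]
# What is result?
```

items has length 7. The slice items[:3] selects indices [0, 1, 2] (0->17, 1->17, 2->2), giving [17, 17, 2].

[17, 17, 2]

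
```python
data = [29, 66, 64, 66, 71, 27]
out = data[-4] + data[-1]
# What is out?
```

data has length 6. Negative index -4 maps to positive index 6 + (-4) = 2. data[2] = 64.
data has length 6. Negative index -1 maps to positive index 6 + (-1) = 5. data[5] = 27.
Sum: 64 + 27 = 91.

91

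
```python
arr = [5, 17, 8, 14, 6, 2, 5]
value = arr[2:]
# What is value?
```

arr has length 7. The slice arr[2:] selects indices [2, 3, 4, 5, 6] (2->8, 3->14, 4->6, 5->2, 6->5), giving [8, 14, 6, 2, 5].

[8, 14, 6, 2, 5]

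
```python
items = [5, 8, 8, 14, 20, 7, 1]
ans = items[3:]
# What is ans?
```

items has length 7. The slice items[3:] selects indices [3, 4, 5, 6] (3->14, 4->20, 5->7, 6->1), giving [14, 20, 7, 1].

[14, 20, 7, 1]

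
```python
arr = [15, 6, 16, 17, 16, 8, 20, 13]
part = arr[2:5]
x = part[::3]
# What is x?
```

arr has length 8. The slice arr[2:5] selects indices [2, 3, 4] (2->16, 3->17, 4->16), giving [16, 17, 16]. So part = [16, 17, 16]. part has length 3. The slice part[::3] selects indices [0] (0->16), giving [16].

[16]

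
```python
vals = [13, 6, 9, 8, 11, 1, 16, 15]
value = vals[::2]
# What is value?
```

vals has length 8. The slice vals[::2] selects indices [0, 2, 4, 6] (0->13, 2->9, 4->11, 6->16), giving [13, 9, 11, 16].

[13, 9, 11, 16]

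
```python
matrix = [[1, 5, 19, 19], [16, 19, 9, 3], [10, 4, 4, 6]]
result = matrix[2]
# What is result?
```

matrix has 3 rows. Row 2 is [10, 4, 4, 6].

[10, 4, 4, 6]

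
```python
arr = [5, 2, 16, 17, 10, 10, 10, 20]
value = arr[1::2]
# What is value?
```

arr has length 8. The slice arr[1::2] selects indices [1, 3, 5, 7] (1->2, 3->17, 5->10, 7->20), giving [2, 17, 10, 20].

[2, 17, 10, 20]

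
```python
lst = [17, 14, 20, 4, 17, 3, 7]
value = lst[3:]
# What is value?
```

lst has length 7. The slice lst[3:] selects indices [3, 4, 5, 6] (3->4, 4->17, 5->3, 6->7), giving [4, 17, 3, 7].

[4, 17, 3, 7]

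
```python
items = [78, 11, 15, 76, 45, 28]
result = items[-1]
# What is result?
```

items has length 6. Negative index -1 maps to positive index 6 + (-1) = 5. items[5] = 28.

28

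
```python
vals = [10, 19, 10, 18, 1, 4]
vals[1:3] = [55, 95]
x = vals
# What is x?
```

vals starts as [10, 19, 10, 18, 1, 4] (length 6). The slice vals[1:3] covers indices [1, 2] with values [19, 10]. Replacing that slice with [55, 95] (same length) produces [10, 55, 95, 18, 1, 4].

[10, 55, 95, 18, 1, 4]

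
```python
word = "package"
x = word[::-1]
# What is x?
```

word has length 7. The slice word[::-1] selects indices [6, 5, 4, 3, 2, 1, 0] (6->'e', 5->'g', 4->'a', 3->'k', 2->'c', 1->'a', 0->'p'), giving 'egakcap'.

'egakcap'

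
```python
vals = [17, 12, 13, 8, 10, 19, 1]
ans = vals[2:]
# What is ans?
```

vals has length 7. The slice vals[2:] selects indices [2, 3, 4, 5, 6] (2->13, 3->8, 4->10, 5->19, 6->1), giving [13, 8, 10, 19, 1].

[13, 8, 10, 19, 1]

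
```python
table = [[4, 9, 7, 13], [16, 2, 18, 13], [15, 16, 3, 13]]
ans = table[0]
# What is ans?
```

table has 3 rows. Row 0 is [4, 9, 7, 13].

[4, 9, 7, 13]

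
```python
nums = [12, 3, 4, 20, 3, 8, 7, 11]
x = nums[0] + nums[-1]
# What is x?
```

nums has length 8. nums[0] = 12.
nums has length 8. Negative index -1 maps to positive index 8 + (-1) = 7. nums[7] = 11.
Sum: 12 + 11 = 23.

23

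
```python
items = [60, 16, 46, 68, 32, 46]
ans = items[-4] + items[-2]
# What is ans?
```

items has length 6. Negative index -4 maps to positive index 6 + (-4) = 2. items[2] = 46.
items has length 6. Negative index -2 maps to positive index 6 + (-2) = 4. items[4] = 32.
Sum: 46 + 32 = 78.

78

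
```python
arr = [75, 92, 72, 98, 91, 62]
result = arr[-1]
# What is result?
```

arr has length 6. Negative index -1 maps to positive index 6 + (-1) = 5. arr[5] = 62.

62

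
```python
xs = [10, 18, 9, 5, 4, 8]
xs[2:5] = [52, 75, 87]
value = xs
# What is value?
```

xs starts as [10, 18, 9, 5, 4, 8] (length 6). The slice xs[2:5] covers indices [2, 3, 4] with values [9, 5, 4]. Replacing that slice with [52, 75, 87] (same length) produces [10, 18, 52, 75, 87, 8].

[10, 18, 52, 75, 87, 8]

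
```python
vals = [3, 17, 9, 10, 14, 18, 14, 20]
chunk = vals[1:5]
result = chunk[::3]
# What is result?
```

vals has length 8. The slice vals[1:5] selects indices [1, 2, 3, 4] (1->17, 2->9, 3->10, 4->14), giving [17, 9, 10, 14]. So chunk = [17, 9, 10, 14]. chunk has length 4. The slice chunk[::3] selects indices [0, 3] (0->17, 3->14), giving [17, 14].

[17, 14]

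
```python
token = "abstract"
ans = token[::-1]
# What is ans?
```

token has length 8. The slice token[::-1] selects indices [7, 6, 5, 4, 3, 2, 1, 0] (7->'t', 6->'c', 5->'a', 4->'r', 3->'t', 2->'s', 1->'b', 0->'a'), giving 'tcartsba'.

'tcartsba'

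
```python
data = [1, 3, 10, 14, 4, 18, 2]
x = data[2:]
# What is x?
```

data has length 7. The slice data[2:] selects indices [2, 3, 4, 5, 6] (2->10, 3->14, 4->4, 5->18, 6->2), giving [10, 14, 4, 18, 2].

[10, 14, 4, 18, 2]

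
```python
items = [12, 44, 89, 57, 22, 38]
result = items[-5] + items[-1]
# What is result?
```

items has length 6. Negative index -5 maps to positive index 6 + (-5) = 1. items[1] = 44.
items has length 6. Negative index -1 maps to positive index 6 + (-1) = 5. items[5] = 38.
Sum: 44 + 38 = 82.

82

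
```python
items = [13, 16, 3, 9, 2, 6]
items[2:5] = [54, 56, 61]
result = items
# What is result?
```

items starts as [13, 16, 3, 9, 2, 6] (length 6). The slice items[2:5] covers indices [2, 3, 4] with values [3, 9, 2]. Replacing that slice with [54, 56, 61] (same length) produces [13, 16, 54, 56, 61, 6].

[13, 16, 54, 56, 61, 6]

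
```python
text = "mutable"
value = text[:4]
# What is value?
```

text has length 7. The slice text[:4] selects indices [0, 1, 2, 3] (0->'m', 1->'u', 2->'t', 3->'a'), giving 'muta'.

'muta'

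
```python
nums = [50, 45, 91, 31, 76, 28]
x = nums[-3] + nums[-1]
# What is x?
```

nums has length 6. Negative index -3 maps to positive index 6 + (-3) = 3. nums[3] = 31.
nums has length 6. Negative index -1 maps to positive index 6 + (-1) = 5. nums[5] = 28.
Sum: 31 + 28 = 59.

59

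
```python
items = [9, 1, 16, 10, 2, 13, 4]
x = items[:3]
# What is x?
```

items has length 7. The slice items[:3] selects indices [0, 1, 2] (0->9, 1->1, 2->16), giving [9, 1, 16].

[9, 1, 16]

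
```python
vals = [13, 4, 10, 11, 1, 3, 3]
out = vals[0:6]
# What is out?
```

vals has length 7. The slice vals[0:6] selects indices [0, 1, 2, 3, 4, 5] (0->13, 1->4, 2->10, 3->11, 4->1, 5->3), giving [13, 4, 10, 11, 1, 3].

[13, 4, 10, 11, 1, 3]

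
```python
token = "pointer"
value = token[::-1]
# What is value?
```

token has length 7. The slice token[::-1] selects indices [6, 5, 4, 3, 2, 1, 0] (6->'r', 5->'e', 4->'t', 3->'n', 2->'i', 1->'o', 0->'p'), giving 'retniop'.

'retniop'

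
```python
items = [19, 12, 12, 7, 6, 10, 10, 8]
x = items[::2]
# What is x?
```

items has length 8. The slice items[::2] selects indices [0, 2, 4, 6] (0->19, 2->12, 4->6, 6->10), giving [19, 12, 6, 10].

[19, 12, 6, 10]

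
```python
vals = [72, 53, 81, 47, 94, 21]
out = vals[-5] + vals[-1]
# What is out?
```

vals has length 6. Negative index -5 maps to positive index 6 + (-5) = 1. vals[1] = 53.
vals has length 6. Negative index -1 maps to positive index 6 + (-1) = 5. vals[5] = 21.
Sum: 53 + 21 = 74.

74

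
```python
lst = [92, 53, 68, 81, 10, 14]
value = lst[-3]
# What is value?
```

lst has length 6. Negative index -3 maps to positive index 6 + (-3) = 3. lst[3] = 81.

81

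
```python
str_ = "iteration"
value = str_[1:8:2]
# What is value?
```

str_ has length 9. The slice str_[1:8:2] selects indices [1, 3, 5, 7] (1->'t', 3->'r', 5->'t', 7->'o'), giving 'trto'.

'trto'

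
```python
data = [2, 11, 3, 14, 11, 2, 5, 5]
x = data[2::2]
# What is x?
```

data has length 8. The slice data[2::2] selects indices [2, 4, 6] (2->3, 4->11, 6->5), giving [3, 11, 5].

[3, 11, 5]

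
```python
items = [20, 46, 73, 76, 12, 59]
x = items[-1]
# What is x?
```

items has length 6. Negative index -1 maps to positive index 6 + (-1) = 5. items[5] = 59.

59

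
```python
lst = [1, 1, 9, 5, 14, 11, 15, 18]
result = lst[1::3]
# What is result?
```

lst has length 8. The slice lst[1::3] selects indices [1, 4, 7] (1->1, 4->14, 7->18), giving [1, 14, 18].

[1, 14, 18]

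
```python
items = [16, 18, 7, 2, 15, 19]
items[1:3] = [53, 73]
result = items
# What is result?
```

items starts as [16, 18, 7, 2, 15, 19] (length 6). The slice items[1:3] covers indices [1, 2] with values [18, 7]. Replacing that slice with [53, 73] (same length) produces [16, 53, 73, 2, 15, 19].

[16, 53, 73, 2, 15, 19]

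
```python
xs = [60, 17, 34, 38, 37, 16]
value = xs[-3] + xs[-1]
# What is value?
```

xs has length 6. Negative index -3 maps to positive index 6 + (-3) = 3. xs[3] = 38.
xs has length 6. Negative index -1 maps to positive index 6 + (-1) = 5. xs[5] = 16.
Sum: 38 + 16 = 54.

54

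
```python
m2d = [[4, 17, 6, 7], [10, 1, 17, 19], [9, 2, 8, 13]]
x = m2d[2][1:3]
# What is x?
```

m2d[2] = [9, 2, 8, 13]. m2d[2] has length 4. The slice m2d[2][1:3] selects indices [1, 2] (1->2, 2->8), giving [2, 8].

[2, 8]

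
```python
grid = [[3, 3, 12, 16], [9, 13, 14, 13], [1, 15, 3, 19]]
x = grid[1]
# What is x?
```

grid has 3 rows. Row 1 is [9, 13, 14, 13].

[9, 13, 14, 13]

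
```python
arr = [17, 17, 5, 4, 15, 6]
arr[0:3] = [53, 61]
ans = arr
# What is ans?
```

arr starts as [17, 17, 5, 4, 15, 6] (length 6). The slice arr[0:3] covers indices [0, 1, 2] with values [17, 17, 5]. Replacing that slice with [53, 61] (different length) produces [53, 61, 4, 15, 6].

[53, 61, 4, 15, 6]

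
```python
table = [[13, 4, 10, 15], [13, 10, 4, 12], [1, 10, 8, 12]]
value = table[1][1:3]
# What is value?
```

table[1] = [13, 10, 4, 12]. table[1] has length 4. The slice table[1][1:3] selects indices [1, 2] (1->10, 2->4), giving [10, 4].

[10, 4]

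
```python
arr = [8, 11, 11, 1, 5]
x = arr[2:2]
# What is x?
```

arr has length 5. The slice arr[2:2] resolves to an empty index range, so the result is [].

[]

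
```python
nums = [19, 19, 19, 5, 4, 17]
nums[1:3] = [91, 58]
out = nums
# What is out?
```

nums starts as [19, 19, 19, 5, 4, 17] (length 6). The slice nums[1:3] covers indices [1, 2] with values [19, 19]. Replacing that slice with [91, 58] (same length) produces [19, 91, 58, 5, 4, 17].

[19, 91, 58, 5, 4, 17]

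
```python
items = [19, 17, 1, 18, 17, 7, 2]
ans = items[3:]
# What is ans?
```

items has length 7. The slice items[3:] selects indices [3, 4, 5, 6] (3->18, 4->17, 5->7, 6->2), giving [18, 17, 7, 2].

[18, 17, 7, 2]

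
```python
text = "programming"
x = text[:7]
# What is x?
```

text has length 11. The slice text[:7] selects indices [0, 1, 2, 3, 4, 5, 6] (0->'p', 1->'r', 2->'o', 3->'g', 4->'r', 5->'a', 6->'m'), giving 'program'.

'program'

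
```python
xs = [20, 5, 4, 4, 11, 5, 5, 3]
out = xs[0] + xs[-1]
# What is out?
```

xs has length 8. xs[0] = 20.
xs has length 8. Negative index -1 maps to positive index 8 + (-1) = 7. xs[7] = 3.
Sum: 20 + 3 = 23.

23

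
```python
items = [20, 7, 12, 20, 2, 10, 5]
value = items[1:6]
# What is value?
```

items has length 7. The slice items[1:6] selects indices [1, 2, 3, 4, 5] (1->7, 2->12, 3->20, 4->2, 5->10), giving [7, 12, 20, 2, 10].

[7, 12, 20, 2, 10]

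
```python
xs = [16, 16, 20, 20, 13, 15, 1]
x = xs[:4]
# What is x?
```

xs has length 7. The slice xs[:4] selects indices [0, 1, 2, 3] (0->16, 1->16, 2->20, 3->20), giving [16, 16, 20, 20].

[16, 16, 20, 20]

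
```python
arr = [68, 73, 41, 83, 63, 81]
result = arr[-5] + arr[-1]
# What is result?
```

arr has length 6. Negative index -5 maps to positive index 6 + (-5) = 1. arr[1] = 73.
arr has length 6. Negative index -1 maps to positive index 6 + (-1) = 5. arr[5] = 81.
Sum: 73 + 81 = 154.

154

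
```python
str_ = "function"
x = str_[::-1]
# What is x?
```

str_ has length 8. The slice str_[::-1] selects indices [7, 6, 5, 4, 3, 2, 1, 0] (7->'n', 6->'o', 5->'i', 4->'t', 3->'c', 2->'n', 1->'u', 0->'f'), giving 'noitcnuf'.

'noitcnuf'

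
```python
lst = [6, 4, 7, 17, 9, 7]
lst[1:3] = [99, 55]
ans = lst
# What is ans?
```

lst starts as [6, 4, 7, 17, 9, 7] (length 6). The slice lst[1:3] covers indices [1, 2] with values [4, 7]. Replacing that slice with [99, 55] (same length) produces [6, 99, 55, 17, 9, 7].

[6, 99, 55, 17, 9, 7]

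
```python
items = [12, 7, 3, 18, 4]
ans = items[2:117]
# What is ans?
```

items has length 5. The slice items[2:117] selects indices [2, 3, 4] (2->3, 3->18, 4->4), giving [3, 18, 4].

[3, 18, 4]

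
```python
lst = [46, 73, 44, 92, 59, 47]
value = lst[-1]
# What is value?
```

lst has length 6. Negative index -1 maps to positive index 6 + (-1) = 5. lst[5] = 47.

47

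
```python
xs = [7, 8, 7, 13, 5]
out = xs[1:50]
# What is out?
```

xs has length 5. The slice xs[1:50] selects indices [1, 2, 3, 4] (1->8, 2->7, 3->13, 4->5), giving [8, 7, 13, 5].

[8, 7, 13, 5]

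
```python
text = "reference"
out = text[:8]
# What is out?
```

text has length 9. The slice text[:8] selects indices [0, 1, 2, 3, 4, 5, 6, 7] (0->'r', 1->'e', 2->'f', 3->'e', 4->'r', 5->'e', 6->'n', 7->'c'), giving 'referenc'.

'referenc'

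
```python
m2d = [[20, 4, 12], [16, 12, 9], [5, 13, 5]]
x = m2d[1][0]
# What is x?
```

m2d[1] = [16, 12, 9]. Taking column 0 of that row yields 16.

16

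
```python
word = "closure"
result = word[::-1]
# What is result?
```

word has length 7. The slice word[::-1] selects indices [6, 5, 4, 3, 2, 1, 0] (6->'e', 5->'r', 4->'u', 3->'s', 2->'o', 1->'l', 0->'c'), giving 'erusolc'.

'erusolc'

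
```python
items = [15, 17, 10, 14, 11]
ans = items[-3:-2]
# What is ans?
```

items has length 5. The slice items[-3:-2] selects indices [2] (2->10), giving [10].

[10]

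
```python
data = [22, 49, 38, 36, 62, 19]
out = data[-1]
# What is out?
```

data has length 6. Negative index -1 maps to positive index 6 + (-1) = 5. data[5] = 19.

19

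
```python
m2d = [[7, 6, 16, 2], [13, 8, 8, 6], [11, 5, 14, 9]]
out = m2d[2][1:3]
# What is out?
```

m2d[2] = [11, 5, 14, 9]. m2d[2] has length 4. The slice m2d[2][1:3] selects indices [1, 2] (1->5, 2->14), giving [5, 14].

[5, 14]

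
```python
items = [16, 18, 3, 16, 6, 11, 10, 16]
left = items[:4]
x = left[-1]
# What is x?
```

items has length 8. The slice items[:4] selects indices [0, 1, 2, 3] (0->16, 1->18, 2->3, 3->16), giving [16, 18, 3, 16]. So left = [16, 18, 3, 16]. Then left[-1] = 16.

16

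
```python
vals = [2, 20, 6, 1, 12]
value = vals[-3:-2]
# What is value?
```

vals has length 5. The slice vals[-3:-2] selects indices [2] (2->6), giving [6].

[6]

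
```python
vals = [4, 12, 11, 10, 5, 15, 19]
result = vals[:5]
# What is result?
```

vals has length 7. The slice vals[:5] selects indices [0, 1, 2, 3, 4] (0->4, 1->12, 2->11, 3->10, 4->5), giving [4, 12, 11, 10, 5].

[4, 12, 11, 10, 5]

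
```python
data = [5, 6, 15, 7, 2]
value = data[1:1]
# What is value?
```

data has length 5. The slice data[1:1] resolves to an empty index range, so the result is [].

[]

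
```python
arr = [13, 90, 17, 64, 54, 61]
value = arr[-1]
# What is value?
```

arr has length 6. Negative index -1 maps to positive index 6 + (-1) = 5. arr[5] = 61.

61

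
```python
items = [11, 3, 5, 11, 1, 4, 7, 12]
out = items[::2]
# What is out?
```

items has length 8. The slice items[::2] selects indices [0, 2, 4, 6] (0->11, 2->5, 4->1, 6->7), giving [11, 5, 1, 7].

[11, 5, 1, 7]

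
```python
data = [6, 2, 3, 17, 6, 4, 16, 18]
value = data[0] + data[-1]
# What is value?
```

data has length 8. data[0] = 6.
data has length 8. Negative index -1 maps to positive index 8 + (-1) = 7. data[7] = 18.
Sum: 6 + 18 = 24.

24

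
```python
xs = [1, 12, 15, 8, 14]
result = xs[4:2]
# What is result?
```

xs has length 5. The slice xs[4:2] resolves to an empty index range, so the result is [].

[]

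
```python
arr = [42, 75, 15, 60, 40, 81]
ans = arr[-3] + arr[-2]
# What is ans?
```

arr has length 6. Negative index -3 maps to positive index 6 + (-3) = 3. arr[3] = 60.
arr has length 6. Negative index -2 maps to positive index 6 + (-2) = 4. arr[4] = 40.
Sum: 60 + 40 = 100.

100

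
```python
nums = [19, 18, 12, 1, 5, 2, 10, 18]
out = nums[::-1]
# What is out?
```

nums has length 8. The slice nums[::-1] selects indices [7, 6, 5, 4, 3, 2, 1, 0] (7->18, 6->10, 5->2, 4->5, 3->1, 2->12, 1->18, 0->19), giving [18, 10, 2, 5, 1, 12, 18, 19].

[18, 10, 2, 5, 1, 12, 18, 19]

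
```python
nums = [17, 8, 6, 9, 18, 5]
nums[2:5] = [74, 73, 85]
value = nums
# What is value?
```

nums starts as [17, 8, 6, 9, 18, 5] (length 6). The slice nums[2:5] covers indices [2, 3, 4] with values [6, 9, 18]. Replacing that slice with [74, 73, 85] (same length) produces [17, 8, 74, 73, 85, 5].

[17, 8, 74, 73, 85, 5]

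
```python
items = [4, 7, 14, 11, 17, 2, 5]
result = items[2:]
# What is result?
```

items has length 7. The slice items[2:] selects indices [2, 3, 4, 5, 6] (2->14, 3->11, 4->17, 5->2, 6->5), giving [14, 11, 17, 2, 5].

[14, 11, 17, 2, 5]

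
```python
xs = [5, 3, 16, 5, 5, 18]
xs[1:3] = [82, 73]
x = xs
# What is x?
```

xs starts as [5, 3, 16, 5, 5, 18] (length 6). The slice xs[1:3] covers indices [1, 2] with values [3, 16]. Replacing that slice with [82, 73] (same length) produces [5, 82, 73, 5, 5, 18].

[5, 82, 73, 5, 5, 18]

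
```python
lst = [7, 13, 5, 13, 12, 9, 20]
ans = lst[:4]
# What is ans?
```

lst has length 7. The slice lst[:4] selects indices [0, 1, 2, 3] (0->7, 1->13, 2->5, 3->13), giving [7, 13, 5, 13].

[7, 13, 5, 13]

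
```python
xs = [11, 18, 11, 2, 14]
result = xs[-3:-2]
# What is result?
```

xs has length 5. The slice xs[-3:-2] selects indices [2] (2->11), giving [11].

[11]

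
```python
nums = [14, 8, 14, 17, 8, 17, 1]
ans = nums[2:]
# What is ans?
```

nums has length 7. The slice nums[2:] selects indices [2, 3, 4, 5, 6] (2->14, 3->17, 4->8, 5->17, 6->1), giving [14, 17, 8, 17, 1].

[14, 17, 8, 17, 1]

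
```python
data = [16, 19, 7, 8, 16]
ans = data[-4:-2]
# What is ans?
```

data has length 5. The slice data[-4:-2] selects indices [1, 2] (1->19, 2->7), giving [19, 7].

[19, 7]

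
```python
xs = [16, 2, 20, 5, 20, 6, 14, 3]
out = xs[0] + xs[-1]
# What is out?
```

xs has length 8. xs[0] = 16.
xs has length 8. Negative index -1 maps to positive index 8 + (-1) = 7. xs[7] = 3.
Sum: 16 + 3 = 19.

19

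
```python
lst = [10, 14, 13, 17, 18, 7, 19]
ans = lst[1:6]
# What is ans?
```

lst has length 7. The slice lst[1:6] selects indices [1, 2, 3, 4, 5] (1->14, 2->13, 3->17, 4->18, 5->7), giving [14, 13, 17, 18, 7].

[14, 13, 17, 18, 7]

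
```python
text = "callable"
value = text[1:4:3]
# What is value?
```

text has length 8. The slice text[1:4:3] selects indices [1] (1->'a'), giving 'a'.

'a'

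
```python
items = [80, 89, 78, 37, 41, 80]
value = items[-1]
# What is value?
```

items has length 6. Negative index -1 maps to positive index 6 + (-1) = 5. items[5] = 80.

80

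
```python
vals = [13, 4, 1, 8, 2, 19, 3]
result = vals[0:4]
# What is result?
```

vals has length 7. The slice vals[0:4] selects indices [0, 1, 2, 3] (0->13, 1->4, 2->1, 3->8), giving [13, 4, 1, 8].

[13, 4, 1, 8]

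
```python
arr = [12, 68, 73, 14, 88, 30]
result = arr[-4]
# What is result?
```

arr has length 6. Negative index -4 maps to positive index 6 + (-4) = 2. arr[2] = 73.

73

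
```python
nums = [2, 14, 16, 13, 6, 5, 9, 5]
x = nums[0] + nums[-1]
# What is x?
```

nums has length 8. nums[0] = 2.
nums has length 8. Negative index -1 maps to positive index 8 + (-1) = 7. nums[7] = 5.
Sum: 2 + 5 = 7.

7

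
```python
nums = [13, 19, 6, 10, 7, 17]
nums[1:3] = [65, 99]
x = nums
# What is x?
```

nums starts as [13, 19, 6, 10, 7, 17] (length 6). The slice nums[1:3] covers indices [1, 2] with values [19, 6]. Replacing that slice with [65, 99] (same length) produces [13, 65, 99, 10, 7, 17].

[13, 65, 99, 10, 7, 17]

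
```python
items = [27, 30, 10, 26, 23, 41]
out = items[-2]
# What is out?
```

items has length 6. Negative index -2 maps to positive index 6 + (-2) = 4. items[4] = 23.

23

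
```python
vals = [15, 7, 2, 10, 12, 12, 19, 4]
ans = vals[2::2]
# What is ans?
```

vals has length 8. The slice vals[2::2] selects indices [2, 4, 6] (2->2, 4->12, 6->19), giving [2, 12, 19].

[2, 12, 19]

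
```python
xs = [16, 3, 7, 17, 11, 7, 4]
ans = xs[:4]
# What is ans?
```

xs has length 7. The slice xs[:4] selects indices [0, 1, 2, 3] (0->16, 1->3, 2->7, 3->17), giving [16, 3, 7, 17].

[16, 3, 7, 17]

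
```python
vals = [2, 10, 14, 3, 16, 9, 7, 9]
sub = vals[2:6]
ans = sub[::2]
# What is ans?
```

vals has length 8. The slice vals[2:6] selects indices [2, 3, 4, 5] (2->14, 3->3, 4->16, 5->9), giving [14, 3, 16, 9]. So sub = [14, 3, 16, 9]. sub has length 4. The slice sub[::2] selects indices [0, 2] (0->14, 2->16), giving [14, 16].

[14, 16]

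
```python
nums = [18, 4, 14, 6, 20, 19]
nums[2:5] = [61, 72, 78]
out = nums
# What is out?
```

nums starts as [18, 4, 14, 6, 20, 19] (length 6). The slice nums[2:5] covers indices [2, 3, 4] with values [14, 6, 20]. Replacing that slice with [61, 72, 78] (same length) produces [18, 4, 61, 72, 78, 19].

[18, 4, 61, 72, 78, 19]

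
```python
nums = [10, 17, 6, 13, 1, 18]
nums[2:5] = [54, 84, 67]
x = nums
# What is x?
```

nums starts as [10, 17, 6, 13, 1, 18] (length 6). The slice nums[2:5] covers indices [2, 3, 4] with values [6, 13, 1]. Replacing that slice with [54, 84, 67] (same length) produces [10, 17, 54, 84, 67, 18].

[10, 17, 54, 84, 67, 18]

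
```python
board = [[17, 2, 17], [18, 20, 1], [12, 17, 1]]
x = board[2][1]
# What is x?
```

board[2] = [12, 17, 1]. Taking column 1 of that row yields 17.

17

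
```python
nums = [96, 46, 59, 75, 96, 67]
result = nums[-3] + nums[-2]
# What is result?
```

nums has length 6. Negative index -3 maps to positive index 6 + (-3) = 3. nums[3] = 75.
nums has length 6. Negative index -2 maps to positive index 6 + (-2) = 4. nums[4] = 96.
Sum: 75 + 96 = 171.

171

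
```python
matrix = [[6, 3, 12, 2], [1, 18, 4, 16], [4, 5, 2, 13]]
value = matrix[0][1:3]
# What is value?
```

matrix[0] = [6, 3, 12, 2]. matrix[0] has length 4. The slice matrix[0][1:3] selects indices [1, 2] (1->3, 2->12), giving [3, 12].

[3, 12]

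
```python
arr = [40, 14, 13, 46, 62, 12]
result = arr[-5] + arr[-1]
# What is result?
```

arr has length 6. Negative index -5 maps to positive index 6 + (-5) = 1. arr[1] = 14.
arr has length 6. Negative index -1 maps to positive index 6 + (-1) = 5. arr[5] = 12.
Sum: 14 + 12 = 26.

26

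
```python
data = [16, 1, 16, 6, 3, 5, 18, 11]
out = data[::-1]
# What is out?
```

data has length 8. The slice data[::-1] selects indices [7, 6, 5, 4, 3, 2, 1, 0] (7->11, 6->18, 5->5, 4->3, 3->6, 2->16, 1->1, 0->16), giving [11, 18, 5, 3, 6, 16, 1, 16].

[11, 18, 5, 3, 6, 16, 1, 16]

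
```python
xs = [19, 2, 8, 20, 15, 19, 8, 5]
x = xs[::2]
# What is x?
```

xs has length 8. The slice xs[::2] selects indices [0, 2, 4, 6] (0->19, 2->8, 4->15, 6->8), giving [19, 8, 15, 8].

[19, 8, 15, 8]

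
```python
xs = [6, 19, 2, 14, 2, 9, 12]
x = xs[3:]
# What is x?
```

xs has length 7. The slice xs[3:] selects indices [3, 4, 5, 6] (3->14, 4->2, 5->9, 6->12), giving [14, 2, 9, 12].

[14, 2, 9, 12]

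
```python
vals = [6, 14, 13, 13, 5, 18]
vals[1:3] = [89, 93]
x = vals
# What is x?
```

vals starts as [6, 14, 13, 13, 5, 18] (length 6). The slice vals[1:3] covers indices [1, 2] with values [14, 13]. Replacing that slice with [89, 93] (same length) produces [6, 89, 93, 13, 5, 18].

[6, 89, 93, 13, 5, 18]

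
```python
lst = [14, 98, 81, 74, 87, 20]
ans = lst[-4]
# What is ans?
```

lst has length 6. Negative index -4 maps to positive index 6 + (-4) = 2. lst[2] = 81.

81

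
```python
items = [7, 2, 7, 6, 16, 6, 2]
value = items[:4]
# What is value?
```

items has length 7. The slice items[:4] selects indices [0, 1, 2, 3] (0->7, 1->2, 2->7, 3->6), giving [7, 2, 7, 6].

[7, 2, 7, 6]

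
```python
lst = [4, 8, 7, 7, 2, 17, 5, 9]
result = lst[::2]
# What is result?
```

lst has length 8. The slice lst[::2] selects indices [0, 2, 4, 6] (0->4, 2->7, 4->2, 6->5), giving [4, 7, 2, 5].

[4, 7, 2, 5]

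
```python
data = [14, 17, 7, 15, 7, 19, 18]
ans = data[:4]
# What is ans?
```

data has length 7. The slice data[:4] selects indices [0, 1, 2, 3] (0->14, 1->17, 2->7, 3->15), giving [14, 17, 7, 15].

[14, 17, 7, 15]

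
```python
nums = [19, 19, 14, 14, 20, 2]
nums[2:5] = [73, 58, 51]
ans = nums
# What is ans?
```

nums starts as [19, 19, 14, 14, 20, 2] (length 6). The slice nums[2:5] covers indices [2, 3, 4] with values [14, 14, 20]. Replacing that slice with [73, 58, 51] (same length) produces [19, 19, 73, 58, 51, 2].

[19, 19, 73, 58, 51, 2]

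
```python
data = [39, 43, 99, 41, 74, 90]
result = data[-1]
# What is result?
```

data has length 6. Negative index -1 maps to positive index 6 + (-1) = 5. data[5] = 90.

90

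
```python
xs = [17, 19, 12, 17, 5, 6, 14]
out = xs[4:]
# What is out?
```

xs has length 7. The slice xs[4:] selects indices [4, 5, 6] (4->5, 5->6, 6->14), giving [5, 6, 14].

[5, 6, 14]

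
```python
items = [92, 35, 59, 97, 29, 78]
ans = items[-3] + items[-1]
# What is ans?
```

items has length 6. Negative index -3 maps to positive index 6 + (-3) = 3. items[3] = 97.
items has length 6. Negative index -1 maps to positive index 6 + (-1) = 5. items[5] = 78.
Sum: 97 + 78 = 175.

175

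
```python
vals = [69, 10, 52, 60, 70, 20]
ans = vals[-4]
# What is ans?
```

vals has length 6. Negative index -4 maps to positive index 6 + (-4) = 2. vals[2] = 52.

52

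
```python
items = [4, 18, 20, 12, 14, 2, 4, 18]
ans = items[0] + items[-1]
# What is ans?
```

items has length 8. items[0] = 4.
items has length 8. Negative index -1 maps to positive index 8 + (-1) = 7. items[7] = 18.
Sum: 4 + 18 = 22.

22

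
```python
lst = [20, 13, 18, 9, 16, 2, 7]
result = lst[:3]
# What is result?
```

lst has length 7. The slice lst[:3] selects indices [0, 1, 2] (0->20, 1->13, 2->18), giving [20, 13, 18].

[20, 13, 18]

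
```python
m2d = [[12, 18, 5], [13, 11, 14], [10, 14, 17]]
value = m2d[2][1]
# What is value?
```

m2d[2] = [10, 14, 17]. Taking column 1 of that row yields 14.

14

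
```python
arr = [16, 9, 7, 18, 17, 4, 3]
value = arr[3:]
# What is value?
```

arr has length 7. The slice arr[3:] selects indices [3, 4, 5, 6] (3->18, 4->17, 5->4, 6->3), giving [18, 17, 4, 3].

[18, 17, 4, 3]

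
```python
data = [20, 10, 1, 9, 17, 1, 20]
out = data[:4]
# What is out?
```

data has length 7. The slice data[:4] selects indices [0, 1, 2, 3] (0->20, 1->10, 2->1, 3->9), giving [20, 10, 1, 9].

[20, 10, 1, 9]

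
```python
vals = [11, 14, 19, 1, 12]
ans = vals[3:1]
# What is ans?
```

vals has length 5. The slice vals[3:1] resolves to an empty index range, so the result is [].

[]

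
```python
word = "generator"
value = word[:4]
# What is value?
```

word has length 9. The slice word[:4] selects indices [0, 1, 2, 3] (0->'g', 1->'e', 2->'n', 3->'e'), giving 'gene'.

'gene'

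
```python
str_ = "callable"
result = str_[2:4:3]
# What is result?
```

str_ has length 8. The slice str_[2:4:3] selects indices [2] (2->'l'), giving 'l'.

'l'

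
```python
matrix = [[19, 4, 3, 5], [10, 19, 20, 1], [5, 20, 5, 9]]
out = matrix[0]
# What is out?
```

matrix has 3 rows. Row 0 is [19, 4, 3, 5].

[19, 4, 3, 5]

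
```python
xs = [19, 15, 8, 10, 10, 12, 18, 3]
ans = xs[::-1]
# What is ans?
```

xs has length 8. The slice xs[::-1] selects indices [7, 6, 5, 4, 3, 2, 1, 0] (7->3, 6->18, 5->12, 4->10, 3->10, 2->8, 1->15, 0->19), giving [3, 18, 12, 10, 10, 8, 15, 19].

[3, 18, 12, 10, 10, 8, 15, 19]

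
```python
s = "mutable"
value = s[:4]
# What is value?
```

s has length 7. The slice s[:4] selects indices [0, 1, 2, 3] (0->'m', 1->'u', 2->'t', 3->'a'), giving 'muta'.

'muta'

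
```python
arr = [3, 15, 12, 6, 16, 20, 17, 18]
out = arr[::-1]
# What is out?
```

arr has length 8. The slice arr[::-1] selects indices [7, 6, 5, 4, 3, 2, 1, 0] (7->18, 6->17, 5->20, 4->16, 3->6, 2->12, 1->15, 0->3), giving [18, 17, 20, 16, 6, 12, 15, 3].

[18, 17, 20, 16, 6, 12, 15, 3]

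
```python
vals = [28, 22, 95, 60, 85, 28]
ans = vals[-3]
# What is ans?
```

vals has length 6. Negative index -3 maps to positive index 6 + (-3) = 3. vals[3] = 60.

60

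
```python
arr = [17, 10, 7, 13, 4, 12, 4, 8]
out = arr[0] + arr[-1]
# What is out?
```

arr has length 8. arr[0] = 17.
arr has length 8. Negative index -1 maps to positive index 8 + (-1) = 7. arr[7] = 8.
Sum: 17 + 8 = 25.

25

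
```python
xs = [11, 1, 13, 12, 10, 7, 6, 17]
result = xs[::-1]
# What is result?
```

xs has length 8. The slice xs[::-1] selects indices [7, 6, 5, 4, 3, 2, 1, 0] (7->17, 6->6, 5->7, 4->10, 3->12, 2->13, 1->1, 0->11), giving [17, 6, 7, 10, 12, 13, 1, 11].

[17, 6, 7, 10, 12, 13, 1, 11]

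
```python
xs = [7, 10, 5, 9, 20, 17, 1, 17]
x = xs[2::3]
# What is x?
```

xs has length 8. The slice xs[2::3] selects indices [2, 5] (2->5, 5->17), giving [5, 17].

[5, 17]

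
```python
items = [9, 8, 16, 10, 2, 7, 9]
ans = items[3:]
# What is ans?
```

items has length 7. The slice items[3:] selects indices [3, 4, 5, 6] (3->10, 4->2, 5->7, 6->9), giving [10, 2, 7, 9].

[10, 2, 7, 9]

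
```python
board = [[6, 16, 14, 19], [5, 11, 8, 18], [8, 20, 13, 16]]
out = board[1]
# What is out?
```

board has 3 rows. Row 1 is [5, 11, 8, 18].

[5, 11, 8, 18]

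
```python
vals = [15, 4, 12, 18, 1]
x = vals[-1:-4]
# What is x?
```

vals has length 5. The slice vals[-1:-4] resolves to an empty index range, so the result is [].

[]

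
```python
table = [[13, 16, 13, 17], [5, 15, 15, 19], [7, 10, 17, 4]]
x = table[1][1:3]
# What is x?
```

table[1] = [5, 15, 15, 19]. table[1] has length 4. The slice table[1][1:3] selects indices [1, 2] (1->15, 2->15), giving [15, 15].

[15, 15]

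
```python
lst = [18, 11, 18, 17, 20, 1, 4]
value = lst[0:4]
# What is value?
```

lst has length 7. The slice lst[0:4] selects indices [0, 1, 2, 3] (0->18, 1->11, 2->18, 3->17), giving [18, 11, 18, 17].

[18, 11, 18, 17]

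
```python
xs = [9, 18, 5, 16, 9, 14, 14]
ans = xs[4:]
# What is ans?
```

xs has length 7. The slice xs[4:] selects indices [4, 5, 6] (4->9, 5->14, 6->14), giving [9, 14, 14].

[9, 14, 14]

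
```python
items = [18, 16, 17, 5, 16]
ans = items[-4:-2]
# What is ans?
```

items has length 5. The slice items[-4:-2] selects indices [1, 2] (1->16, 2->17), giving [16, 17].

[16, 17]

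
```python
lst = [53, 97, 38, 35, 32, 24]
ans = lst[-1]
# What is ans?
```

lst has length 6. Negative index -1 maps to positive index 6 + (-1) = 5. lst[5] = 24.

24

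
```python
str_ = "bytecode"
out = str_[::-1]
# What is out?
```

str_ has length 8. The slice str_[::-1] selects indices [7, 6, 5, 4, 3, 2, 1, 0] (7->'e', 6->'d', 5->'o', 4->'c', 3->'e', 2->'t', 1->'y', 0->'b'), giving 'edocetyb'.

'edocetyb'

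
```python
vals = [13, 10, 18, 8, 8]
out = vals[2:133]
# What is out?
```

vals has length 5. The slice vals[2:133] selects indices [2, 3, 4] (2->18, 3->8, 4->8), giving [18, 8, 8].

[18, 8, 8]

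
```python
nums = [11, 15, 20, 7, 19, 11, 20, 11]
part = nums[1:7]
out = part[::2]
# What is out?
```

nums has length 8. The slice nums[1:7] selects indices [1, 2, 3, 4, 5, 6] (1->15, 2->20, 3->7, 4->19, 5->11, 6->20), giving [15, 20, 7, 19, 11, 20]. So part = [15, 20, 7, 19, 11, 20]. part has length 6. The slice part[::2] selects indices [0, 2, 4] (0->15, 2->7, 4->11), giving [15, 7, 11].

[15, 7, 11]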